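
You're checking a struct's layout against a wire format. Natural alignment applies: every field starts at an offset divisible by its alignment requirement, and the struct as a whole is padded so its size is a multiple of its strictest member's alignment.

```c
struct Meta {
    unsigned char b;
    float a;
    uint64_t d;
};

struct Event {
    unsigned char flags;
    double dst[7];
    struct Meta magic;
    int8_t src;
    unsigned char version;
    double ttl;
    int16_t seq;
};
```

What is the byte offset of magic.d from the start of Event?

72

Meta: @0: b [1B, align 1] → 1; +3 pad (align 4); @4: a [4B, align 4] → 8; @8: d [8B, align 8] → 16; size 16, align 8
@0: flags [1B, align 1] → 1
+7 pad (align 8)
@8: dst [56B, align 8] → 64
@64: magic [16B, align 8] → 80
within Meta: d at 8
64 + 8 = 72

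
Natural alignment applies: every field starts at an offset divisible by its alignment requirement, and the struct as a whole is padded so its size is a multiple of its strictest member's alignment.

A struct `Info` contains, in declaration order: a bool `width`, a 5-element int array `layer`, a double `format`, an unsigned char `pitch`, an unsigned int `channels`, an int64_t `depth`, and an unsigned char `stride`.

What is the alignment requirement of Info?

member alignments: width=1, layer=4, format=8, pitch=1, channels=4, depth=8, stride=1
max = 8

8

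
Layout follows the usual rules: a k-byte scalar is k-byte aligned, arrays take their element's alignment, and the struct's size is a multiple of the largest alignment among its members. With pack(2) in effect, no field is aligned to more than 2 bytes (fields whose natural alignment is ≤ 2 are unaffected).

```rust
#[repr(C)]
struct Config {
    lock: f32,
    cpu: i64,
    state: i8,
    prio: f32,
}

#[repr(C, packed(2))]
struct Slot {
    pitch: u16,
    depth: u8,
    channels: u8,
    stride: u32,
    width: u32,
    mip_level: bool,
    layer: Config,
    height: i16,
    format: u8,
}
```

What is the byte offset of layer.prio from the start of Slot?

Config: @0: lock [4B, align 4] → 4; +4 pad (align 8); @8: cpu [8B, align 8] → 16; @16: state [1B, align 1] → 17; +3 pad (align 4); @20: prio [4B, align 4] → 24; size 24, align 8
@0: pitch [2B, align 2] → 2
@2: depth [1B, align 1] → 3
@3: channels [1B, align 1] → 4
@4: stride [4B, align 2] → 8
@8: width [4B, align 2] → 12
@12: mip_level [1B, align 1] → 13
+1 pad (align 2)
@14: layer [24B, align 2] → 38
within Config: prio at 20
14 + 20 = 34

34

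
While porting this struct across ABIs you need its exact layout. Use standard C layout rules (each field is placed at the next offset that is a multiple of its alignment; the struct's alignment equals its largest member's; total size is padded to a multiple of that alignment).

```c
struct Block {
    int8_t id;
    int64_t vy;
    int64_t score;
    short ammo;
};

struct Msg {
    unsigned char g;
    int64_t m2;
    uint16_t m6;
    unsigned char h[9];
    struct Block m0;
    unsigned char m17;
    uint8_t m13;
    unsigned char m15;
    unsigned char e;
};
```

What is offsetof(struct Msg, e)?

67

Block: 0..1  id  (1B, 1-aligned); 1..8  -- padding (7B); 8..16  vy  (8B, 8-aligned); 16..24  score  (8B, 8-aligned); 24..26  ammo  (2B, 2-aligned); 26..32  -- tail padding (6B); sizeof = 32, alignof = 8
0..1  g  (1B, 1-aligned)
1..8  -- padding (7B)
8..16  m2  (8B, 8-aligned)
16..18  m6  (2B, 2-aligned)
18..27  h  (9B, 1-aligned)
27..32  -- padding (5B)
32..64  m0  (32B, 8-aligned)
64..65  m17  (1B, 1-aligned)
65..66  m13  (1B, 1-aligned)
66..67  m15  (1B, 1-aligned)
67..68  e  (1B, 1-aligned)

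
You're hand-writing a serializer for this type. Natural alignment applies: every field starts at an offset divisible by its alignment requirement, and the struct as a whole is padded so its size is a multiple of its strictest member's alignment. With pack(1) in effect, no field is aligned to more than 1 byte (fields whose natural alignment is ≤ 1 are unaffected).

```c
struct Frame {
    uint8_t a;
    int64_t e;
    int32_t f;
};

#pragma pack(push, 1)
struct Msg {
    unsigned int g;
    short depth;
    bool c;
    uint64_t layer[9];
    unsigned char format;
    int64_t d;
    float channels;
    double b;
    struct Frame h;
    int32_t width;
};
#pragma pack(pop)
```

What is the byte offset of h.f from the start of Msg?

116

Frame: @0: a [1B, align 1] → 1; +7 pad (align 8); @8: e [8B, align 8] → 16; @16: f [4B, align 4] → 20; +4 tail pad (align 8); size 24, align 8
@0: g [4B, align 1] → 4
@4: depth [2B, align 1] → 6
@6: c [1B, align 1] → 7
@7: layer [72B, align 1] → 79
@79: format [1B, align 1] → 80
@80: d [8B, align 1] → 88
@88: channels [4B, align 1] → 92
@92: b [8B, align 1] → 100
@100: h [24B, align 1] → 124
within Frame: f at 16
100 + 16 = 116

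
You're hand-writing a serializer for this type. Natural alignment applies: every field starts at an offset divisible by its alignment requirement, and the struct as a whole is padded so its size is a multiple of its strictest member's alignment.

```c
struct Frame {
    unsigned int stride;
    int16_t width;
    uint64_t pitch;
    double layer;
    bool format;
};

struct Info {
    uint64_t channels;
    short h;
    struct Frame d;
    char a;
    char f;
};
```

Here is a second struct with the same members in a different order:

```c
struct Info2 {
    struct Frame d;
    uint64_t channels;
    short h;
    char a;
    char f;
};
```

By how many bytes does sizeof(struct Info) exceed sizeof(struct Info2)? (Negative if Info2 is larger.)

Frame: @0: stride [4B, align 4] → 4; @4: width [2B, align 2] → 6; +2 pad (align 8); @8: pitch [8B, align 8] → 16; @16: layer [8B, align 8] → 24; @24: format [1B, align 1] → 25; +7 tail pad (align 8); size 32, align 8
@0: channels [8B, align 8] → 8
@8: h [2B, align 2] → 10
+6 pad (align 8)
@16: d [32B, align 8] → 48
@48: a [1B, align 1] → 49
@49: f [1B, align 1] → 50
+6 tail pad (align 8)
size 56, align 8
— Info2 —
@0: d [32B, align 8] → 32
@32: channels [8B, align 8] → 40
@40: h [2B, align 2] → 42
@42: a [1B, align 1] → 43
@43: f [1B, align 1] → 44
+4 tail pad (align 8)
size 48, align 8
56 − 48 = 8

8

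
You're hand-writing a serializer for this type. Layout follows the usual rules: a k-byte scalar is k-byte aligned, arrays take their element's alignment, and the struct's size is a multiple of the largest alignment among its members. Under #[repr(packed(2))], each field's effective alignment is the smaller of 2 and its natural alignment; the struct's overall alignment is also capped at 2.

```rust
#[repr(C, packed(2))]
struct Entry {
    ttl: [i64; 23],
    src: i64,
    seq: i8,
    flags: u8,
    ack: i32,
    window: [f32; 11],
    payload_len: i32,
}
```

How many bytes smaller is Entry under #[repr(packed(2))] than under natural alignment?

natural layout:
  @0: ttl [184B, align 8] → 184
  @184: src [8B, align 8] → 192
  @192: seq [1B, align 1] → 193
  @193: flags [1B, align 1] → 194
  +2 pad (align 4)
  @196: ack [4B, align 4] → 200
  @200: window [44B, align 4] → 244
  @244: payload_len [4B, align 4] → 248
  size 248, align 8
packed(2) layout:
  @0: ttl [184B, align 2] → 184
  @184: src [8B, align 2] → 192
  @192: seq [1B, align 1] → 193
  @193: flags [1B, align 1] → 194
  @194: ack [4B, align 2] → 198
  @198: window [44B, align 2] → 242
  @242: payload_len [4B, align 2] → 246
  size 246, align 2
248 − 246 = 2

2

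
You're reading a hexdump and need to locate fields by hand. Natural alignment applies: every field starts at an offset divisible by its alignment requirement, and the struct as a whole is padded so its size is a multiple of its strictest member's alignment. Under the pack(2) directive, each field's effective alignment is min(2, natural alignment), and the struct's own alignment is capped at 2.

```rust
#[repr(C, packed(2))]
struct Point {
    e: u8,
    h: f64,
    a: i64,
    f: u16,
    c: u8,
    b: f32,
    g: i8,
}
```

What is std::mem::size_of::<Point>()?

28 bytes

@0: e [1B, align 1] → 1
+1 pad (align 2)
@2: h [8B, align 2] → 10
@10: a [8B, align 2] → 18
@18: f [2B, align 2] → 20
@20: c [1B, align 1] → 21
+1 pad (align 2)
@22: b [4B, align 2] → 26
@26: g [1B, align 1] → 27
+1 tail pad (align 2)
size 28, align 2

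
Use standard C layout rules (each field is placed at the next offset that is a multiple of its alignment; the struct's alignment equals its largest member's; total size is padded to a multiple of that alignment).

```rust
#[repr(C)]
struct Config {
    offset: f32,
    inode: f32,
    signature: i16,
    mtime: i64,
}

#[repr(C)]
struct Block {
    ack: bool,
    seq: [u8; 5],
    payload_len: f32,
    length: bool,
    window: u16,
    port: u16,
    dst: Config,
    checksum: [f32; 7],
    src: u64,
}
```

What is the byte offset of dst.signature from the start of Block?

32

Config: 0..4  offset  (4B, 4-aligned); 4..8  inode  (4B, 4-aligned); 8..10  signature  (2B, 2-aligned); 10..16  -- padding (6B); 16..24  mtime  (8B, 8-aligned); sizeof = 24, alignof = 8
0..1  ack  (1B, 1-aligned)
1..6  seq  (5B, 1-aligned)
6..8  -- padding (2B)
8..12  payload_len  (4B, 4-aligned)
12..13  length  (1B, 1-aligned)
13..14  -- padding (1B)
14..16  window  (2B, 2-aligned)
16..18  port  (2B, 2-aligned)
18..24  -- padding (6B)
24..48  dst  (24B, 8-aligned)
within Config: signature at 8
24 + 8 = 32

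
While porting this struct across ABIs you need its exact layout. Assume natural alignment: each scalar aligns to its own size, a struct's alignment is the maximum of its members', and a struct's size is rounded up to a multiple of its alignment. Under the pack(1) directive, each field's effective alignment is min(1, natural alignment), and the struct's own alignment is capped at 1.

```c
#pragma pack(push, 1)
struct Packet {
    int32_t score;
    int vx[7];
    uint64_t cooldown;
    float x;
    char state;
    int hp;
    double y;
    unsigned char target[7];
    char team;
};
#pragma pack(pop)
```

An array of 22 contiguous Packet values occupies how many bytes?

1430

0..4  score  (4B, 1-aligned)
4..32  vx  (28B, 1-aligned)
32..40  cooldown  (8B, 1-aligned)
40..44  x  (4B, 1-aligned)
44..45  state  (1B, 1-aligned)
45..49  hp  (4B, 1-aligned)
49..57  y  (8B, 1-aligned)
57..64  target  (7B, 1-aligned)
64..65  team  (1B, 1-aligned)
sizeof = 65, alignof = 1
array of 22: 22 × 65 = 1430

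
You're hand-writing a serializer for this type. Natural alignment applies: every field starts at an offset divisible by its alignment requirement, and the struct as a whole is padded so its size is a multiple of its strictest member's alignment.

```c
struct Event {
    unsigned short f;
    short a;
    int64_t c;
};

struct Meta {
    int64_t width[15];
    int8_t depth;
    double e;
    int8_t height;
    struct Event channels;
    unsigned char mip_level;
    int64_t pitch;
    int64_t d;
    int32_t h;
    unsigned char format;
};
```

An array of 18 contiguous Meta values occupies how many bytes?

Event: 0..2  f  (2B, 2-aligned); 2..4  a  (2B, 2-aligned); 4..8  -- padding (4B); 8..16  c  (8B, 8-aligned); sizeof = 16, alignof = 8
0..120  width  (120B, 8-aligned)
120..121  depth  (1B, 1-aligned)
121..128  -- padding (7B)
128..136  e  (8B, 8-aligned)
136..137  height  (1B, 1-aligned)
137..144  -- padding (7B)
144..160  channels  (16B, 8-aligned)
160..161  mip_level  (1B, 1-aligned)
161..168  -- padding (7B)
168..176  pitch  (8B, 8-aligned)
176..184  d  (8B, 8-aligned)
184..188  h  (4B, 4-aligned)
188..189  format  (1B, 1-aligned)
189..192  -- tail padding (3B)
sizeof = 192, alignof = 8
array of 18: 18 × 192 = 3456

3456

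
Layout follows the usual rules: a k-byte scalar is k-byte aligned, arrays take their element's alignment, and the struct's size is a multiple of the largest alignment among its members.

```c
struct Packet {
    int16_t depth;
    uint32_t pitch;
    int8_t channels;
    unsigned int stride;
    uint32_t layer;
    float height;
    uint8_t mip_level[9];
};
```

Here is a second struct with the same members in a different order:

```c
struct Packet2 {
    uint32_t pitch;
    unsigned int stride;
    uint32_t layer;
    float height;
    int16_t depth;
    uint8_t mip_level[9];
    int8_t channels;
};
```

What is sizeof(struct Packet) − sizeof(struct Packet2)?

8

@0: depth [2B, align 2] → 2
+2 pad (align 4)
@4: pitch [4B, align 4] → 8
@8: channels [1B, align 1] → 9
+3 pad (align 4)
@12: stride [4B, align 4] → 16
@16: layer [4B, align 4] → 20
@20: height [4B, align 4] → 24
@24: mip_level [9B, align 1] → 33
+3 tail pad (align 4)
size 36, align 4
— Packet2 —
@0: pitch [4B, align 4] → 4
@4: stride [4B, align 4] → 8
@8: layer [4B, align 4] → 12
@12: height [4B, align 4] → 16
@16: depth [2B, align 2] → 18
@18: mip_level [9B, align 1] → 27
@27: channels [1B, align 1] → 28
size 28, align 4
36 − 28 = 8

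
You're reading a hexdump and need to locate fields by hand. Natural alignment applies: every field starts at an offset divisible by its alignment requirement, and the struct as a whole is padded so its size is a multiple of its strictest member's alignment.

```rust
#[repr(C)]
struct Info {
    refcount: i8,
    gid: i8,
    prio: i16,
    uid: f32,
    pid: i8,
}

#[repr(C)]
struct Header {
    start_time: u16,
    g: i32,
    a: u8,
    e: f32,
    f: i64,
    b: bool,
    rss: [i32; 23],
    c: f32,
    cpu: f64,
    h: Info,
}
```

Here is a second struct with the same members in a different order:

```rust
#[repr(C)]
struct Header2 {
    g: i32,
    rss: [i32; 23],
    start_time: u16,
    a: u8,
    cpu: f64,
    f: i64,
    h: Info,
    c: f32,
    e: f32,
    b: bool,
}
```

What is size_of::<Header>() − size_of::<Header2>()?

8

Info: 0..1  refcount  (1B, 1-aligned); 1..2  gid  (1B, 1-aligned); 2..4  prio  (2B, 2-aligned); 4..8  uid  (4B, 4-aligned); 8..9  pid  (1B, 1-aligned); 9..12  -- tail padding (3B); sizeof = 12, alignof = 4
0..2  start_time  (2B, 2-aligned)
2..4  -- padding (2B)
4..8  g  (4B, 4-aligned)
8..9  a  (1B, 1-aligned)
9..12  -- padding (3B)
12..16  e  (4B, 4-aligned)
16..24  f  (8B, 8-aligned)
24..25  b  (1B, 1-aligned)
25..28  -- padding (3B)
28..120  rss  (92B, 4-aligned)
120..124  c  (4B, 4-aligned)
124..128  -- padding (4B)
128..136  cpu  (8B, 8-aligned)
136..148  h  (12B, 4-aligned)
148..152  -- tail padding (4B)
sizeof = 152, alignof = 8
— Header2 —
0..4  g  (4B, 4-aligned)
4..96  rss  (92B, 4-aligned)
96..98  start_time  (2B, 2-aligned)
98..99  a  (1B, 1-aligned)
99..104  -- padding (5B)
104..112  cpu  (8B, 8-aligned)
112..120  f  (8B, 8-aligned)
120..132  h  (12B, 4-aligned)
132..136  c  (4B, 4-aligned)
136..140  e  (4B, 4-aligned)
140..141  b  (1B, 1-aligned)
141..144  -- tail padding (3B)
sizeof = 144, alignof = 8
152 − 144 = 8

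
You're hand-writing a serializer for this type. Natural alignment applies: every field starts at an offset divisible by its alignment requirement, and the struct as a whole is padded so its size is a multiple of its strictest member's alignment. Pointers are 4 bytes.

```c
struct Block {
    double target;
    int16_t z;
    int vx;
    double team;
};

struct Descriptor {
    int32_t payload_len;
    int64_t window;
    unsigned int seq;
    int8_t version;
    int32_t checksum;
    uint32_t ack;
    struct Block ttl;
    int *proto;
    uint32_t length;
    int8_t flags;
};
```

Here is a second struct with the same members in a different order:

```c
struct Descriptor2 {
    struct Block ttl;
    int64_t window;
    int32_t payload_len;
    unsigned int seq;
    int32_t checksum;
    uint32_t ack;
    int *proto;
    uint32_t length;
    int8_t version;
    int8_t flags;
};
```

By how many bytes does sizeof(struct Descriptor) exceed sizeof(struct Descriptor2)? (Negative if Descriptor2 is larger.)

Block: 0..8  target  (8B, 8-aligned); 8..10  z  (2B, 2-aligned); 10..12  -- padding (2B); 12..16  vx  (4B, 4-aligned); 16..24  team  (8B, 8-aligned); sizeof = 24, alignof = 8
0..4  payload_len  (4B, 4-aligned)
4..8  -- padding (4B)
8..16  window  (8B, 8-aligned)
16..20  seq  (4B, 4-aligned)
20..21  version  (1B, 1-aligned)
21..24  -- padding (3B)
24..28  checksum  (4B, 4-aligned)
28..32  ack  (4B, 4-aligned)
32..56  ttl  (24B, 8-aligned)
56..60  proto  (4B, 4-aligned)
60..64  length  (4B, 4-aligned)
64..65  flags  (1B, 1-aligned)
65..72  -- tail padding (7B)
sizeof = 72, alignof = 8
— Descriptor2 —
0..24  ttl  (24B, 8-aligned)
24..32  window  (8B, 8-aligned)
32..36  payload_len  (4B, 4-aligned)
36..40  seq  (4B, 4-aligned)
40..44  checksum  (4B, 4-aligned)
44..48  ack  (4B, 4-aligned)
48..52  proto  (4B, 4-aligned)
52..56  length  (4B, 4-aligned)
56..57  version  (1B, 1-aligned)
57..58  flags  (1B, 1-aligned)
58..64  -- tail padding (6B)
sizeof = 64, alignof = 8
72 − 64 = 8

8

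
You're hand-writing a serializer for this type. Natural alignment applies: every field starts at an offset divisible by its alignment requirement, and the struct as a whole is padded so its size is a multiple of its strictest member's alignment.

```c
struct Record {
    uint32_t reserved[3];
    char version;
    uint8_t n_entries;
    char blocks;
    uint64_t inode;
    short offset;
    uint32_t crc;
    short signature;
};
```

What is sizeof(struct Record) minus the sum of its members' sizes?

9

@0: reserved [12B, align 4] → 12
@12: version [1B, align 1] → 13
@13: n_entries [1B, align 1] → 14
@14: blocks [1B, align 1] → 15
+1 pad (align 8)
@16: inode [8B, align 8] → 24
@24: offset [2B, align 2] → 26
+2 pad (align 4)
@28: crc [4B, align 4] → 32
@32: signature [2B, align 2] → 34
+6 tail pad (align 8)
size 40, align 8
data bytes 31, size 40 → padding 9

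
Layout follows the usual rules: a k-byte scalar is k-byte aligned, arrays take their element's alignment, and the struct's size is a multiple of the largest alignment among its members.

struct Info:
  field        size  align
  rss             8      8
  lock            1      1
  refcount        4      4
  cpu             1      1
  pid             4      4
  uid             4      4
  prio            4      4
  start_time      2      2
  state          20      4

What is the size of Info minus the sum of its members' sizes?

rss at 0 (size 8, align 8) → ends 8
lock at 8 (size 1, align 1) → ends 9
pad 3 to align 4 for refcount
refcount at 12 (size 4, align 4) → ends 16
cpu at 16 (size 1, align 1) → ends 17
pad 3 to align 4 for pid
pid at 20 (size 4, align 4) → ends 24
uid at 24 (size 4, align 4) → ends 28
prio at 28 (size 4, align 4) → ends 32
start_time at 32 (size 2, align 2) → ends 34
pad 2 to align 4 for state
state at 36 (size 20, align 4) → ends 56
total 56 bytes, alignment 8
data bytes 48, size 56 → padding 8

8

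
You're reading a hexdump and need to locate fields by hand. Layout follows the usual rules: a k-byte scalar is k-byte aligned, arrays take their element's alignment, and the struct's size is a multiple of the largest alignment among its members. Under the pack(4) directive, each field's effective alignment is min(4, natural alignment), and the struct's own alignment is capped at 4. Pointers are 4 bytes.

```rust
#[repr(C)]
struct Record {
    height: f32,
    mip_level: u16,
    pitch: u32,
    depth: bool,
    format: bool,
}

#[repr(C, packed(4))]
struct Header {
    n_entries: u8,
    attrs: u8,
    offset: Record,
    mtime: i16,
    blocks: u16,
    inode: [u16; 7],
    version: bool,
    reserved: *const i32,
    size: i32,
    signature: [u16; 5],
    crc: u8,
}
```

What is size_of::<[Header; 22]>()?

1320

Record: height at 0 (size 4, align 4) → ends 4; mip_level at 4 (size 2, align 2) → ends 6; pad 2 to align 4 for pitch; pitch at 8 (size 4, align 4) → ends 12; depth at 12 (size 1, align 1) → ends 13; format at 13 (size 1, align 1) → ends 14; tail pad 2 to reach multiple of 4; total 16 bytes, alignment 4
n_entries at 0 (size 1, align 1) → ends 1
attrs at 1 (size 1, align 1) → ends 2
pad 2 to align 4 for offset
offset at 4 (size 16, align 4) → ends 20
mtime at 20 (size 2, align 2) → ends 22
blocks at 22 (size 2, align 2) → ends 24
inode at 24 (size 14, align 2) → ends 38
version at 38 (size 1, align 1) → ends 39
pad 1 to align 4 for reserved
reserved at 40 (size 4, align 4) → ends 44
size at 44 (size 4, align 4) → ends 48
signature at 48 (size 10, align 2) → ends 58
crc at 58 (size 1, align 1) → ends 59
tail pad 1 to reach multiple of 4
total 60 bytes, alignment 4
array of 22: 22 × 60 = 1320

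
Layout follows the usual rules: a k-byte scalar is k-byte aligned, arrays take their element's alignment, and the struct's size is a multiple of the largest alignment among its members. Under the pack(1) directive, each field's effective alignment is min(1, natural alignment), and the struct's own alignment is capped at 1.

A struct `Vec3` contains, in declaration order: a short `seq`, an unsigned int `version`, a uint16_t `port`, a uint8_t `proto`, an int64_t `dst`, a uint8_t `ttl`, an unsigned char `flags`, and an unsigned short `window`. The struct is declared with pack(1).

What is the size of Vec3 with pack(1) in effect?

21

@0: seq [2B, align 1] → 2
@2: version [4B, align 1] → 6
@6: port [2B, align 1] → 8
@8: proto [1B, align 1] → 9
@9: dst [8B, align 1] → 17
@17: ttl [1B, align 1] → 18
@18: flags [1B, align 1] → 19
@19: window [2B, align 1] → 21
size 21, align 1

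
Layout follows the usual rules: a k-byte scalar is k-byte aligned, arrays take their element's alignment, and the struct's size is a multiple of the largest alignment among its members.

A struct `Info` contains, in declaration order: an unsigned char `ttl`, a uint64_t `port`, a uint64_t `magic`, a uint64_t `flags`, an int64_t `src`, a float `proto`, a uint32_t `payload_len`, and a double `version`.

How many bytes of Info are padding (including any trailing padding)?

7

ttl at 0 (size 1, align 1) → ends 1
pad 7 to align 8 for port
port at 8 (size 8, align 8) → ends 16
magic at 16 (size 8, align 8) → ends 24
flags at 24 (size 8, align 8) → ends 32
src at 32 (size 8, align 8) → ends 40
proto at 40 (size 4, align 4) → ends 44
payload_len at 44 (size 4, align 4) → ends 48
version at 48 (size 8, align 8) → ends 56
total 56 bytes, alignment 8
data bytes 49, size 56 → padding 7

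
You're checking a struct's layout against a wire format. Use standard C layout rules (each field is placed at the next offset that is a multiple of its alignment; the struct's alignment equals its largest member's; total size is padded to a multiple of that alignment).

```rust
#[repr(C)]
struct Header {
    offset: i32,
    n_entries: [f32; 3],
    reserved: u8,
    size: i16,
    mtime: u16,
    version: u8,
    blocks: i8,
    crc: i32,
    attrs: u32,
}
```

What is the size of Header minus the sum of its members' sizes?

offset at 0 (size 4, align 4) → ends 4
n_entries at 4 (size 12, align 4) → ends 16
reserved at 16 (size 1, align 1) → ends 17
pad 1 to align 2 for size
size at 18 (size 2, align 2) → ends 20
mtime at 20 (size 2, align 2) → ends 22
version at 22 (size 1, align 1) → ends 23
blocks at 23 (size 1, align 1) → ends 24
crc at 24 (size 4, align 4) → ends 28
attrs at 28 (size 4, align 4) → ends 32
total 32 bytes, alignment 4
data bytes 31, size 32 → padding 1

1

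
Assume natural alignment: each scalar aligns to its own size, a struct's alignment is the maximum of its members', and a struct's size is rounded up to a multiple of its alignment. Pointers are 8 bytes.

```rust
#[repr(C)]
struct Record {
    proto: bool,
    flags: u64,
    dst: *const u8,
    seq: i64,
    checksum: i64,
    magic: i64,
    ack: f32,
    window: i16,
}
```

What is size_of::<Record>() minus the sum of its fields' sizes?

9

@0: proto [1B, align 1] → 1
+7 pad (align 8)
@8: flags [8B, align 8] → 16
@16: dst [8B, align 8] → 24
@24: seq [8B, align 8] → 32
@32: checksum [8B, align 8] → 40
@40: magic [8B, align 8] → 48
@48: ack [4B, align 4] → 52
@52: window [2B, align 2] → 54
+2 tail pad (align 8)
size 56, align 8
data bytes 47, size 56 → padding 9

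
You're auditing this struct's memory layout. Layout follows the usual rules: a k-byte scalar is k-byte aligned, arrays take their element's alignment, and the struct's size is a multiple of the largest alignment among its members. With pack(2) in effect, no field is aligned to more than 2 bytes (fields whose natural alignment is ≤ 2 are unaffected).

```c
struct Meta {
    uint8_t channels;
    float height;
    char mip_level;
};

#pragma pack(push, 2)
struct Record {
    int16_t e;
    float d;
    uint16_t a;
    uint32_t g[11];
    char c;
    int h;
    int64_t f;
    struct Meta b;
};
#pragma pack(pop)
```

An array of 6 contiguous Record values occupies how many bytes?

468

Meta: 0..1  channels  (1B, 1-aligned); 1..4  -- padding (3B); 4..8  height  (4B, 4-aligned); 8..9  mip_level  (1B, 1-aligned); 9..12  -- tail padding (3B); sizeof = 12, alignof = 4
0..2  e  (2B, 2-aligned)
2..6  d  (4B, 2-aligned)
6..8  a  (2B, 2-aligned)
8..52  g  (44B, 2-aligned)
52..53  c  (1B, 1-aligned)
53..54  -- padding (1B)
54..58  h  (4B, 2-aligned)
58..66  f  (8B, 2-aligned)
66..78  b  (12B, 2-aligned)
sizeof = 78, alignof = 2
array of 6: 6 × 78 = 468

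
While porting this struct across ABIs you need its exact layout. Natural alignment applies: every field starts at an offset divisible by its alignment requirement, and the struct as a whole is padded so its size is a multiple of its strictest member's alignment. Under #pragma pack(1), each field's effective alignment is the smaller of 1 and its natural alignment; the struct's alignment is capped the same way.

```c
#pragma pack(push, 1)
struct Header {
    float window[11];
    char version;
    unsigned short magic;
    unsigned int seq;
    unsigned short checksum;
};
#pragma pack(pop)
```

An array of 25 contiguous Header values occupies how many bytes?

1325

@0: window [44B, align 1] → 44
@44: version [1B, align 1] → 45
@45: magic [2B, align 1] → 47
@47: seq [4B, align 1] → 51
@51: checksum [2B, align 1] → 53
size 53, align 1
array of 25: 25 × 53 = 1325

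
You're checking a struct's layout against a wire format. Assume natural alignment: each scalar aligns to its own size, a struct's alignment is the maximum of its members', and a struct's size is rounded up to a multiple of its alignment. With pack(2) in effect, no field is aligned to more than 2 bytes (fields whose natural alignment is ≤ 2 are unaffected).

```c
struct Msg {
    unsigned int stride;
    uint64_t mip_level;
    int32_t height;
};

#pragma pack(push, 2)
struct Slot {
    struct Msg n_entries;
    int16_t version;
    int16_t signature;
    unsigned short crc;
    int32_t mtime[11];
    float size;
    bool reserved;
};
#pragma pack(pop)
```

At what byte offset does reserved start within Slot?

Msg: stride at 0 (size 4, align 4) → ends 4; pad 4 to align 8 for mip_level; mip_level at 8 (size 8, align 8) → ends 16; height at 16 (size 4, align 4) → ends 20; tail pad 4 to reach multiple of 8; total 24 bytes, alignment 8
n_entries at 0 (size 24, align 2) → ends 24
version at 24 (size 2, align 2) → ends 26
signature at 26 (size 2, align 2) → ends 28
crc at 28 (size 2, align 2) → ends 30
mtime at 30 (size 44, align 2) → ends 74
size at 74 (size 4, align 2) → ends 78
reserved at 78 (size 1, align 1) → ends 79

78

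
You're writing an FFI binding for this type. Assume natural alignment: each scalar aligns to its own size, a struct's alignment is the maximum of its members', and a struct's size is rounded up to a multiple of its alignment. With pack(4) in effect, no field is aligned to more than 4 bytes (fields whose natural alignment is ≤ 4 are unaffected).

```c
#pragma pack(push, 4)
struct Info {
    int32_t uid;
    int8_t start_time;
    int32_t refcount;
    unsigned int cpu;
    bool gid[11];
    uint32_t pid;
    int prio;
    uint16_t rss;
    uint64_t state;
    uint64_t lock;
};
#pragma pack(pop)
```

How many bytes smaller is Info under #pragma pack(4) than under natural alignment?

0

natural layout:
  @0: uid [4B, align 4] → 4
  @4: start_time [1B, align 1] → 5
  +3 pad (align 4)
  @8: refcount [4B, align 4] → 12
  @12: cpu [4B, align 4] → 16
  @16: gid [11B, align 1] → 27
  +1 pad (align 4)
  @28: pid [4B, align 4] → 32
  @32: prio [4B, align 4] → 36
  @36: rss [2B, align 2] → 38
  +2 pad (align 8)
  @40: state [8B, align 8] → 48
  @48: lock [8B, align 8] → 56
  size 56, align 8
packed(4) layout:
  @0: uid [4B, align 4] → 4
  @4: start_time [1B, align 1] → 5
  +3 pad (align 4)
  @8: refcount [4B, align 4] → 12
  @12: cpu [4B, align 4] → 16
  @16: gid [11B, align 1] → 27
  +1 pad (align 4)
  @28: pid [4B, align 4] → 32
  @32: prio [4B, align 4] → 36
  @36: rss [2B, align 2] → 38
  +2 pad (align 4)
  @40: state [8B, align 4] → 48
  @48: lock [8B, align 4] → 56
  size 56, align 4
56 − 56 = 0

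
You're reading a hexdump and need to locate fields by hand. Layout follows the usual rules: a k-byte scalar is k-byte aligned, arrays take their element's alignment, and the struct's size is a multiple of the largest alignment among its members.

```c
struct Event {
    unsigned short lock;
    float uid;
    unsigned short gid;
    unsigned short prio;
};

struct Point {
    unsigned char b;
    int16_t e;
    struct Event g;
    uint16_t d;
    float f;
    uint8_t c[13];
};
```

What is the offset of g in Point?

Event: 0..2  lock  (2B, 2-aligned); 2..4  -- padding (2B); 4..8  uid  (4B, 4-aligned); 8..10  gid  (2B, 2-aligned); 10..12  prio  (2B, 2-aligned); sizeof = 12, alignof = 4
0..1  b  (1B, 1-aligned)
1..2  -- padding (1B)
2..4  e  (2B, 2-aligned)
4..16  g  (12B, 4-aligned)

4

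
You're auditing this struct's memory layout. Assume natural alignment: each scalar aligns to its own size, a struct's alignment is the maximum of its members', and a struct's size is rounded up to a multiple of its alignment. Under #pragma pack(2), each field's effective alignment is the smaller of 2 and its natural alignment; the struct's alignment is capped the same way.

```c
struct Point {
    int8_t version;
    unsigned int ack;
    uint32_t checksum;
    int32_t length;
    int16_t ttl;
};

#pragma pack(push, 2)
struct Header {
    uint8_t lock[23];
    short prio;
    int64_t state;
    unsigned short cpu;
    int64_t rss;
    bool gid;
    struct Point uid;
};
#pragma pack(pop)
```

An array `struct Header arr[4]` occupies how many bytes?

Point: version at 0 (size 1, align 1) → ends 1; pad 3 to align 4 for ack; ack at 4 (size 4, align 4) → ends 8; checksum at 8 (size 4, align 4) → ends 12; length at 12 (size 4, align 4) → ends 16; ttl at 16 (size 2, align 2) → ends 18; tail pad 2 to reach multiple of 4; total 20 bytes, alignment 4
lock at 0 (size 23, align 1) → ends 23
pad 1 to align 2 for prio
prio at 24 (size 2, align 2) → ends 26
state at 26 (size 8, align 2) → ends 34
cpu at 34 (size 2, align 2) → ends 36
rss at 36 (size 8, align 2) → ends 44
gid at 44 (size 1, align 1) → ends 45
pad 1 to align 2 for uid
uid at 46 (size 20, align 2) → ends 66
total 66 bytes, alignment 2
array of 4: 4 × 66 = 264

264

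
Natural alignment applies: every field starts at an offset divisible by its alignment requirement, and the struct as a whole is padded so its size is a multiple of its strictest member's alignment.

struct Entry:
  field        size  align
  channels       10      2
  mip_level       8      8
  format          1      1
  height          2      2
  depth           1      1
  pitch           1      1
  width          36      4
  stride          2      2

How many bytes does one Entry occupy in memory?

channels at 0 (size 10, align 2) → ends 10
pad 6 to align 8 for mip_level
mip_level at 16 (size 8, align 8) → ends 24
format at 24 (size 1, align 1) → ends 25
pad 1 to align 2 for height
height at 26 (size 2, align 2) → ends 28
depth at 28 (size 1, align 1) → ends 29
pitch at 29 (size 1, align 1) → ends 30
pad 2 to align 4 for width
width at 32 (size 36, align 4) → ends 68
stride at 68 (size 2, align 2) → ends 70
tail pad 2 to reach multiple of 8
total 72 bytes, alignment 8

72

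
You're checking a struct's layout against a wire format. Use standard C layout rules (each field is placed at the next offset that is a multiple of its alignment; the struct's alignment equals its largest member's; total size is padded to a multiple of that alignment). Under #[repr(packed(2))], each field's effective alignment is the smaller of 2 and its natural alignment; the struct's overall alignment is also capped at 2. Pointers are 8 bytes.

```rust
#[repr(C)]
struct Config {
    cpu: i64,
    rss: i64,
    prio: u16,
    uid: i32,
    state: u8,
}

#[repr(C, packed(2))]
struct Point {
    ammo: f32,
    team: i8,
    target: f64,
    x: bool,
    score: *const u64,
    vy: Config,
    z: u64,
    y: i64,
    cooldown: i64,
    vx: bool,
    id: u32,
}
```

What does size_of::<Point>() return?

Config: @0: cpu [8B, align 8] → 8; @8: rss [8B, align 8] → 16; @16: prio [2B, align 2] → 18; +2 pad (align 4); @20: uid [4B, align 4] → 24; @24: state [1B, align 1] → 25; +7 tail pad (align 8); size 32, align 8
@0: ammo [4B, align 2] → 4
@4: team [1B, align 1] → 5
+1 pad (align 2)
@6: target [8B, align 2] → 14
@14: x [1B, align 1] → 15
+1 pad (align 2)
@16: score [8B, align 2] → 24
@24: vy [32B, align 2] → 56
@56: z [8B, align 2] → 64
@64: y [8B, align 2] → 72
@72: cooldown [8B, align 2] → 80
@80: vx [1B, align 1] → 81
+1 pad (align 2)
@82: id [4B, align 2] → 86
size 86, align 2

86 bytes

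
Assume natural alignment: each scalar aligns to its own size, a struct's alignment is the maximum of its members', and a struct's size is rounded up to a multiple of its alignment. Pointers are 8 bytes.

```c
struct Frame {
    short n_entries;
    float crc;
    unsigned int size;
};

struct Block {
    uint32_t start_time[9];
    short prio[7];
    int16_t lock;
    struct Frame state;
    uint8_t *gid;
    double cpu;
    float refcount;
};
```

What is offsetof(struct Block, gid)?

64

Frame: n_entries at 0 (size 2, align 2) → ends 2; pad 2 to align 4 for crc; crc at 4 (size 4, align 4) → ends 8; size at 8 (size 4, align 4) → ends 12; total 12 bytes, alignment 4
start_time at 0 (size 36, align 4) → ends 36
prio at 36 (size 14, align 2) → ends 50
lock at 50 (size 2, align 2) → ends 52
state at 52 (size 12, align 4) → ends 64
gid at 64 (size 8, align 8) → ends 72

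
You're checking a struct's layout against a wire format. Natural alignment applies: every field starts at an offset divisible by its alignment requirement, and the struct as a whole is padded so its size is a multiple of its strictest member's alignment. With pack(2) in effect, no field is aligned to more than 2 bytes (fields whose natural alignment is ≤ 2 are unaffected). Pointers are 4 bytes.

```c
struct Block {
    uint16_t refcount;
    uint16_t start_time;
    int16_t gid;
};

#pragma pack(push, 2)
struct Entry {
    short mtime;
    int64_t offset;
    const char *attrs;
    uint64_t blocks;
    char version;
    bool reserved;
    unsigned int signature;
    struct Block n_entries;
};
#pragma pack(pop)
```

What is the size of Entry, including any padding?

Block: 0..2  refcount  (2B, 2-aligned); 2..4  start_time  (2B, 2-aligned); 4..6  gid  (2B, 2-aligned); sizeof = 6, alignof = 2
0..2  mtime  (2B, 2-aligned)
2..10  offset  (8B, 2-aligned)
10..14  attrs  (4B, 2-aligned)
14..22  blocks  (8B, 2-aligned)
22..23  version  (1B, 1-aligned)
23..24  reserved  (1B, 1-aligned)
24..28  signature  (4B, 2-aligned)
28..34  n_entries  (6B, 2-aligned)
sizeof = 34, alignof = 2

34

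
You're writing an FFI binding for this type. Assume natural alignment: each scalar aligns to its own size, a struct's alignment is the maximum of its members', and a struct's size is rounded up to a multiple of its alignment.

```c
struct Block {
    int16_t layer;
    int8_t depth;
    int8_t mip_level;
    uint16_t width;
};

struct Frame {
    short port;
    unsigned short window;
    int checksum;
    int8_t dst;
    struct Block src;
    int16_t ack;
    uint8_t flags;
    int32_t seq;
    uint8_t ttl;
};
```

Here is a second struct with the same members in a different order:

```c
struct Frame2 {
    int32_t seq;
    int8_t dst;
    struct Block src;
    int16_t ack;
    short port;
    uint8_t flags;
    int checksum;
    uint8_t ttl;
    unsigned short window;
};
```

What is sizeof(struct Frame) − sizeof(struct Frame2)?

Block: @0: layer [2B, align 2] → 2; @2: depth [1B, align 1] → 3; @3: mip_level [1B, align 1] → 4; @4: width [2B, align 2] → 6; size 6, align 2
@0: port [2B, align 2] → 2
@2: window [2B, align 2] → 4
@4: checksum [4B, align 4] → 8
@8: dst [1B, align 1] → 9
+1 pad (align 2)
@10: src [6B, align 2] → 16
@16: ack [2B, align 2] → 18
@18: flags [1B, align 1] → 19
+1 pad (align 4)
@20: seq [4B, align 4] → 24
@24: ttl [1B, align 1] → 25
+3 tail pad (align 4)
size 28, align 4
— Frame2 —
@0: seq [4B, align 4] → 4
@4: dst [1B, align 1] → 5
+1 pad (align 2)
@6: src [6B, align 2] → 12
@12: ack [2B, align 2] → 14
@14: port [2B, align 2] → 16
@16: flags [1B, align 1] → 17
+3 pad (align 4)
@20: checksum [4B, align 4] → 24
@24: ttl [1B, align 1] → 25
+1 pad (align 2)
@26: window [2B, align 2] → 28
size 28, align 4
28 − 28 = 0

0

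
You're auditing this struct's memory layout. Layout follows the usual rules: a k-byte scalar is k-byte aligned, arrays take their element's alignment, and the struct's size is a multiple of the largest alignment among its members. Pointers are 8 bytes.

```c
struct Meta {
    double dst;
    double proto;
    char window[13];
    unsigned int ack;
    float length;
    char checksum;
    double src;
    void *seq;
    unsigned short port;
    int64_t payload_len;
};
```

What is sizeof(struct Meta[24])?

1920

dst at 0 (size 8, align 8) → ends 8
proto at 8 (size 8, align 8) → ends 16
window at 16 (size 13, align 1) → ends 29
pad 3 to align 4 for ack
ack at 32 (size 4, align 4) → ends 36
length at 36 (size 4, align 4) → ends 40
checksum at 40 (size 1, align 1) → ends 41
pad 7 to align 8 for src
src at 48 (size 8, align 8) → ends 56
seq at 56 (size 8, align 8) → ends 64
port at 64 (size 2, align 2) → ends 66
pad 6 to align 8 for payload_len
payload_len at 72 (size 8, align 8) → ends 80
total 80 bytes, alignment 8
array of 24: 24 × 80 = 1920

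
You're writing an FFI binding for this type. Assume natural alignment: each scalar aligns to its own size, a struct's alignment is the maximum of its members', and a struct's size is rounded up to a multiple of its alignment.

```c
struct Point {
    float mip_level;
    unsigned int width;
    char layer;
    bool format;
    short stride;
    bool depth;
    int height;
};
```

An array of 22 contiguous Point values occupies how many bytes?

440

@0: mip_level [4B, align 4] → 4
@4: width [4B, align 4] → 8
@8: layer [1B, align 1] → 9
@9: format [1B, align 1] → 10
@10: stride [2B, align 2] → 12
@12: depth [1B, align 1] → 13
+3 pad (align 4)
@16: height [4B, align 4] → 20
size 20, align 4
array of 22: 22 × 20 = 440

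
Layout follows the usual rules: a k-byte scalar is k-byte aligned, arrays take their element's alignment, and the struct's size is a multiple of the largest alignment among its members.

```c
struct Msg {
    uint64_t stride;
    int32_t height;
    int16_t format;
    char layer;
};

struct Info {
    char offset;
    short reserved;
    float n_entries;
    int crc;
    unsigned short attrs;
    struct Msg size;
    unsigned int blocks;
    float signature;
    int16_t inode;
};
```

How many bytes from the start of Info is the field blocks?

Msg: @0: stride [8B, align 8] → 8; @8: height [4B, align 4] → 12; @12: format [2B, align 2] → 14; @14: layer [1B, align 1] → 15; +1 tail pad (align 8); size 16, align 8
@0: offset [1B, align 1] → 1
+1 pad (align 2)
@2: reserved [2B, align 2] → 4
@4: n_entries [4B, align 4] → 8
@8: crc [4B, align 4] → 12
@12: attrs [2B, align 2] → 14
+2 pad (align 8)
@16: size [16B, align 8] → 32
@32: blocks [4B, align 4] → 36

32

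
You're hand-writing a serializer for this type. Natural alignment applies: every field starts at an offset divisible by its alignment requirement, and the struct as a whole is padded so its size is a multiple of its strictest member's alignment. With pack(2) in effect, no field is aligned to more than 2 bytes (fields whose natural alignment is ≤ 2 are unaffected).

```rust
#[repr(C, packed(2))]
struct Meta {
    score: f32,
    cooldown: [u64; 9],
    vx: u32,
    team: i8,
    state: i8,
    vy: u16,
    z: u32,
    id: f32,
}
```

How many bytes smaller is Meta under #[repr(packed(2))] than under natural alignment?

4

natural layout:
  0..4  score  (4B, 4-aligned)
  4..8  -- padding (4B)
  8..80  cooldown  (72B, 8-aligned)
  80..84  vx  (4B, 4-aligned)
  84..85  team  (1B, 1-aligned)
  85..86  state  (1B, 1-aligned)
  86..88  vy  (2B, 2-aligned)
  88..92  z  (4B, 4-aligned)
  92..96  id  (4B, 4-aligned)
  sizeof = 96, alignof = 8
packed(2) layout:
  0..4  score  (4B, 2-aligned)
  4..76  cooldown  (72B, 2-aligned)
  76..80  vx  (4B, 2-aligned)
  80..81  team  (1B, 1-aligned)
  81..82  state  (1B, 1-aligned)
  82..84  vy  (2B, 2-aligned)
  84..88  z  (4B, 2-aligned)
  88..92  id  (4B, 2-aligned)
  sizeof = 92, alignof = 2
96 − 92 = 4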